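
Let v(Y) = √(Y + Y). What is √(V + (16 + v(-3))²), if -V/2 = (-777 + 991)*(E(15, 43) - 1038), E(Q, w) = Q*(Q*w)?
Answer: √(-3696386 + 32*I*√6) ≈ 0.02 + 1922.6*I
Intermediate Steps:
E(Q, w) = w*Q²
v(Y) = √2*√Y (v(Y) = √(2*Y) = √2*√Y)
V = -3696636 (V = -2*(-777 + 991)*(43*15² - 1038) = -428*(43*225 - 1038) = -428*(9675 - 1038) = -428*8637 = -2*1848318 = -3696636)
√(V + (16 + v(-3))²) = √(-3696636 + (16 + √2*√(-3))²) = √(-3696636 + (16 + √2*(I*√3))²) = √(-3696636 + (16 + I*√6)²)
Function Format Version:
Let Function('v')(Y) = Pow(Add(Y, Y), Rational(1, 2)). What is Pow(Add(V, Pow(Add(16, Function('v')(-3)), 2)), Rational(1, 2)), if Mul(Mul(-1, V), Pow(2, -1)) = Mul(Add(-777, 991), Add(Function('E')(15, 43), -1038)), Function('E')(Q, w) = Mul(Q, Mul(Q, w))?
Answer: Pow(Add(-3696386, Mul(32, I, Pow(6, Rational(1, 2)))), Rational(1, 2)) ≈ Add(0.02, Mul(1922.6, I))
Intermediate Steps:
Function('E')(Q, w) = Mul(w, Pow(Q, 2))
Function('v')(Y) = Mul(Pow(2, Rational(1, 2)), Pow(Y, Rational(1, 2))) (Function('v')(Y) = Pow(Mul(2, Y), Rational(1, 2)) = Mul(Pow(2, Rational(1, 2)), Pow(Y, Rational(1, 2))))
V = -3696636 (V = Mul(-2, Mul(Add(-777, 991), Add(Mul(43, Pow(15, 2)), -1038))) = Mul(-2, Mul(214, Add(Mul(43, 225), -1038))) = Mul(-2, Mul(214, Add(9675, -1038))) = Mul(-2, Mul(214, 8637)) = Mul(-2, 1848318) = -3696636)
Pow(Add(V, Pow(Add(16, Function('v')(-3)), 2)), Rational(1, 2)) = Pow(Add(-3696636, Pow(Add(16, Mul(Pow(2, Rational(1, 2)), Pow(-3, Rational(1, 2)))), 2)), Rational(1, 2)) = Pow(Add(-3696636, Pow(Add(16, Mul(Pow(2, Rational(1, 2)), Mul(I, Pow(3, Rational(1, 2))))), 2)), Rational(1, 2)) = Pow(Add(-3696636, Pow(Add(16, Mul(I, Pow(6, Rational(1, 2)))), 2)), Rational(1, 2))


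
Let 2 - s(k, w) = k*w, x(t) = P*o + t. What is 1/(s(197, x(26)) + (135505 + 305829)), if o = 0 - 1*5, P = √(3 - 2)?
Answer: 1/437199 ≈ 2.2873e-6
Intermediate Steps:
P = 1 (P = √1 = 1)
o = -5 (o = 0 - 5 = -5)
x(t) = -5 + t (x(t) = 1*(-5) + t = -5 + t)
s(k, w) = 2 - k*w
1/(s(197, x(26)) + (135505 + 305829)) = 1/((2 - 1*197*(-5 + 26)) + (135505 + 305829)) = 1/((2 - 1*197*21) + 441334) = 1/((2 - 4137) + 441334) = 1/(-4135 + 441334) = 1/437199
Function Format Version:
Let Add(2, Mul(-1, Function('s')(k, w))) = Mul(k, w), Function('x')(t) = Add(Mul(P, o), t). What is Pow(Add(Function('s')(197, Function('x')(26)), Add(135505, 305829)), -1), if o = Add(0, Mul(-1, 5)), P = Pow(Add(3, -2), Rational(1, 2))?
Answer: Rational(1, 437199) ≈ 2.2873e-6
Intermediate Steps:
P = 1 (P = Pow(1, Rational(1, 2)) = 1)
o = -5 (o = Add(0, -5) = -5)
Function('x')(t) = Add(-5, t) (Function('x')(t) = Add(Mul(1, -5), t) = Add(-5, t))
Function('s')(k, w) = Add(2, Mul(-1, k, w)) (Function('s')(k, w) = Add(2, Mul(-1, Mul(k, w))) = Add(2, Mul(-1, k, w)))
Pow(Add(Function('s')(197, Function('x')(26)), Add(135505, 305829)), -1) = Pow(Add(Add(2, Mul(-1, 197, Add(-5, 26))), Add(135505, 305829)), -1) = Pow(Add(Add(2, Mul(-1, 197, 21)), 441334), -1) = Pow(Add(Add(2, -4137), 441334), -1) = Pow(Add(-4135, 441334), -1) = Pow(437199, -1) = Rational(1, 437199)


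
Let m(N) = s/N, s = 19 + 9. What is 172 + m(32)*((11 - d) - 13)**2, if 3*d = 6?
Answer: 186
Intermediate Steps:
d = 2 (d = (1/3)*6 = 2)
s = 28
m(N) = 28/N
172 + m(32)*((11 - d) - 13)**2 = 172 + (28/32)*((11 - 1*2) - 13)**2 = 172 + (28*(1/32))*((11 - 2) - 13)**2 = 172 + 7*(9 - 13)**2/8 = 172 + (7/8)*(-4)**2 = 172 + (7/8)*16 = 172 + 14 = 186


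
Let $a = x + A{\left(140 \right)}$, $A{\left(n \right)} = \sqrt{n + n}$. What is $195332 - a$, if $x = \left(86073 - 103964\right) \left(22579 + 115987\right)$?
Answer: $2479279638 - 2 \sqrt{70} \approx 2.4793 \cdot 10^{9}$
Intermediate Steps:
$A{\left(n \right)} = \sqrt{2} \sqrt{n}$ ($A{\left(n \right)} = \sqrt{2 n} = \sqrt{2} \sqrt{n}$)
$x = -2479084306$ ($x = \left(-17891\right) 138566 = -2479084306$)
$a = -2479084306 + 2 \sqrt{70}$ ($a = -2479084306 + \sqrt{2} \sqrt{140} = -2479084306 + \sqrt{2} \cdot 2 \sqrt{35} = -2479084306 + 2 \sqrt{70} \approx -2.4791 \cdot 10^{9}$)
$195332 - a = 195332 - \left(-2479084306 + 2 \sqrt{70}\right) = 195332 + \left(2479084306 - 2 \sqrt{70}\right) = 2479279638 - 2 \sqrt{70}$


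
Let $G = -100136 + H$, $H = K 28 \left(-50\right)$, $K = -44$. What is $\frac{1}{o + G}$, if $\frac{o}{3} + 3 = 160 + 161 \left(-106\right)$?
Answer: $- \frac{1}{89263} \approx -1.1203 \cdot 10^{-5}$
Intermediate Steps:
$H = 61600$ ($H = \left(-44\right) 28 \left(-50\right) = \left(-1232\right) \left(-50\right) = 61600$)
$G = -38536$ ($G = -100136 + 61600 = -38536$)
$o = -50727$ ($o = -9 + 3 \left(160 + 161 \left(-106\right)\right) = -9 + 3 \left(160 - 17066\right) = -9 + 3 \left(-16906\right) = -9 - 50718 = -50727$)
$\frac{1}{o + G} = \frac{1}{-50727 - 38536} = \frac{1}{-89263} = - \frac{1}{89263}$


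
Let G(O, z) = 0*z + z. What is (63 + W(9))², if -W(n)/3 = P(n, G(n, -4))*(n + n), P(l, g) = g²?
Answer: 641601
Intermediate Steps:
G(O, z) = z (G(O, z) = 0 + z = z)
W(n) = -96*n (W(n) = -3*(-4)²*(n + n) = -48*2*n = -96*n)
(63 + W(9))² = (63 - 96*9)² = (63 - 864)² = (-801)² = 641601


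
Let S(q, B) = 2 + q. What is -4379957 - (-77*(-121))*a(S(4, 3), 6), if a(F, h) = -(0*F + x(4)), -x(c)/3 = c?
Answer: -4491761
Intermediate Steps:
x(c) = -3*c
a(F, h) = 12 (a(F, h) = -(0*F - 3*4) = -(0 - 12) = -1*(-12) = 12)
-4379957 - (-77*(-121))*a(S(4, 3), 6) = -4379957 - (-77*(-121))*12 = -4379957 - 9317*12 = -4379957 - 1*111804 = -4379957 - 111804 = -4491761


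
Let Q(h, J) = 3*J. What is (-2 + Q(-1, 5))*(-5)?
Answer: -65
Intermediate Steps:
(-2 + Q(-1, 5))*(-5) = (-2 + 3*5)*(-5) = (-2 + 15)*(-5) = 13*(-5) = -65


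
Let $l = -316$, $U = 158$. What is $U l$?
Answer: $-49928$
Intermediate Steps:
$U l = 158 \left(-316\right) = -49928$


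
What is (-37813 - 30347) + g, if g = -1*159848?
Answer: -228008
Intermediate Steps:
g = -159848
(-37813 - 30347) + g = (-37813 - 30347) - 159848 = -68160 - 159848 = -228008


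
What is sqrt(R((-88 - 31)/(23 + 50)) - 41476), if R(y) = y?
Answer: I*sqrt(221034291)/73 ≈ 203.66*I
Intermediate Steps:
sqrt(R((-88 - 31)/(23 + 50)) - 41476) = sqrt((-88 - 31)/(23 + 50) - 41476) = sqrt(-119/73 - 41476) = sqrt(-3027867/73) = I*sqrt(221034291)/73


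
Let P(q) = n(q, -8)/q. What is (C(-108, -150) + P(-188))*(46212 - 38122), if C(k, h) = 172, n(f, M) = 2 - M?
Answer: 65379335/47 ≈ 1.3911e+6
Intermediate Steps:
P(q) = 10/q (P(q) = (2 - 1*(-8))/q = (2 + 8)/q = 10/q)
(C(-108, -150) + P(-188))*(46212 - 38122) = (172 + 10/(-188))*(46212 - 38122) = (172 + 10*(-1/188))*8090 = (172 - 5/94)*8090 = (16163/94)*8090 = 65379335/47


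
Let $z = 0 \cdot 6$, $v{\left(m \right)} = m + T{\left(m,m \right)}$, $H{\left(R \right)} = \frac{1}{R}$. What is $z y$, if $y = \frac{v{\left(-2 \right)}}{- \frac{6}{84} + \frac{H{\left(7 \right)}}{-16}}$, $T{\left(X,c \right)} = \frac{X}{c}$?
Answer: $0$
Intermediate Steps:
$v{\left(m \right)} = 1 + m$ ($v{\left(m \right)} = m + \frac{m}{m} = m + 1 = 1 + m$)
$z = 0$
$y = \frac{112}{9}$ ($y = \frac{1 - 2}{- \frac{6}{84} + \frac{1}{7 \left(-16\right)}} = - \frac{1}{\left(-6\right) \frac{1}{84} + \frac{1}{7} \left(- \frac{1}{16}\right)} = - \frac{1}{- \frac{1}{14} - \frac{1}{112}} = - \frac{1}{- \frac{9}{112}} = \left(-1\right) \left(- \frac{112}{9}\right) = \frac{112}{9} \approx 12.444$)
$z y = 0 \cdot \frac{112}{9} = 0$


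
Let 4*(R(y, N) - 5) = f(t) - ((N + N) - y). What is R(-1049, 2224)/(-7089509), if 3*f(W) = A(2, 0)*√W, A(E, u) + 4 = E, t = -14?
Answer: 5477/28358036 + I*√14/42537054 ≈ 0.00019314 + 8.7962e-8*I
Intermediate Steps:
A(E, u) = -4 + E
f(W) = -2*√W/3 (f(W) = ((-4 + 2)*√W)/3 = (-2*√W)/3 = -2*√W/3)
R(y, N) = 5 - N/2 + y/4 - I*√14/6 (R(y, N) = 5 + (-2*I*√14/3 - ((N + N) - y))/4 = 5 + (-2*I*√14/3 - (2*N - y))/4 = 5 + (-2*I*√14/3 - (-y + 2*N))/4 = 5 + (-2*I*√14/3 + (y - 2*N))/4 = 5 + (y - 2*N - 2*I*√14/3)/4 = 5 + (-N/2 + y/4 - I*√14/6) = 5 - N/2 + y/4 - I*√14/6)
R(-1049, 2224)/(-7089509) = (5 - ½*2224 + (¼)*(-1049) - I*√14/6)/(-7089509) = (5 - 1112 - 1049/4 - I*√14/6)*(-1/7089509) = (-5477/4 - I*√14/6)*(-1/7089509) = 5477/28358036 + I*√14/42537054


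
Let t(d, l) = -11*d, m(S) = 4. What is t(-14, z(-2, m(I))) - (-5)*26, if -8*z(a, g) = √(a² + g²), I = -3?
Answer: 284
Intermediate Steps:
z(a, g) = -√(a² + g²)/8
t(-14, z(-2, m(I))) - (-5)*26 = -11*(-14) - (-5)*26 = 154 - 1*(-130) = 154 + 130 = 284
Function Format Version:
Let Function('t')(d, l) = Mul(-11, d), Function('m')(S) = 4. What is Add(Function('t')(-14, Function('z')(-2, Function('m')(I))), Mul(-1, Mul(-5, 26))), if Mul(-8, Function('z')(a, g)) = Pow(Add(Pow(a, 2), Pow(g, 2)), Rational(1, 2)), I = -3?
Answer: 284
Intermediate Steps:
Function('z')(a, g) = Mul(Rational(-1, 8), Pow(Add(Pow(a, 2), Pow(g, 2)), Rational(1, 2)))
Add(Function('t')(-14, Function('z')(-2, Function('m')(I))), Mul(-1, Mul(-5, 26))) = Add(Mul(-11, -14), Mul(-1, Mul(-5, 26))) = Add(154, Mul(-1, -130)) = Add(154, 130) = 284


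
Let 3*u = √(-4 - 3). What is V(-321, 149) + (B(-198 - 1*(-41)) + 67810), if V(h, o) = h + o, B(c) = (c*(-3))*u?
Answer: 67638 + 157*I*√7 ≈ 67638.0 + 415.38*I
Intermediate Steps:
u = I*√7/3 (u = √(-4 - 3)/3 = √(-7)/3 = (I*√7)/3 = I*√7/3 ≈ 0.88192*I)
B(c) = -I*c*√7 (B(c) = (c*(-3))*(I*√7/3) = (-3*c)*(I*√7/3) = -I*c*√7)
V(-321, 149) + (B(-198 - 1*(-41)) + 67810) = (-321 + 149) + (-I*(-198 - 1*(-41))*√7 + 67810) = -172 + (-I*(-198 + 41)*√7 + 67810) = -172 + (-1*I*(-157)*√7 + 67810) = -172 + (157*I*√7 + 67810) = -172 + (67810 + 157*I*√7) = 67638 + 157*I*√7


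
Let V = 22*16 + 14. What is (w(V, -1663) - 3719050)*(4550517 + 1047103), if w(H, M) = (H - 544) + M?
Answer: -20828133879420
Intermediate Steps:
V = 366 (V = 352 + 14 = 366)
w(H, M) = -544 + H + M (w(H, M) = (-544 + H) + M = -544 + H + M)
(w(V, -1663) - 3719050)*(4550517 + 1047103) = ((-544 + 366 - 1663) - 3719050)*(4550517 + 1047103) = (-1841 - 3719050)*5597620 = -3720891*5597620 = -20828133879420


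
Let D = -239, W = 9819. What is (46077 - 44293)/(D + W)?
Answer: 446/2395 ≈ 0.18622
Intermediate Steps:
(46077 - 44293)/(D + W) = (46077 - 44293)/(-239 + 9819) = 1784/9580 = 1784*(1/9580) = 446/2395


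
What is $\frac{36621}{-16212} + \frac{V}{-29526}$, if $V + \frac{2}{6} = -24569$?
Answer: $- \frac{48782401}{34191108} \approx -1.4268$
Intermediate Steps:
$V = - \frac{73708}{3}$ ($V = - \frac{1}{3} - 24569 = - \frac{73708}{3} \approx -24569.0$)
$\frac{36621}{-16212} + \frac{V}{-29526} = \frac{36621}{-16212} - \frac{73708}{3 \left(-29526\right)} = 36621 \left(- \frac{1}{16212}\right) - - \frac{36854}{44289} = - \frac{12207}{5404} + \frac{36854}{44289} = - \frac{48782401}{34191108}$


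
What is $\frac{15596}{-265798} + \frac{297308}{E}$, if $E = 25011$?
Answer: $\frac{39316900114}{3323936889} \approx 11.828$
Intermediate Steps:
$\frac{15596}{-265798} + \frac{297308}{E} = \frac{15596}{-265798} + \frac{297308}{25011} = 15596 \left(- \frac{1}{265798}\right) + 297308 \cdot \frac{1}{25011} = - \frac{7798}{132899} + \frac{297308}{25011} = \frac{39316900114}{3323936889}$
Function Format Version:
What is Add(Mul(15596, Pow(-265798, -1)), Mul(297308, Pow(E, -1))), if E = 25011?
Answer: Rational(39316900114, 3323936889) ≈ 11.828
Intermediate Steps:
Add(Mul(15596, Pow(-265798, -1)), Mul(297308, Pow(E, -1))) = Add(Mul(15596, Pow(-265798, -1)), Mul(297308, Pow(25011, -1))) = Add(Mul(15596, Rational(-1, 265798)), Mul(297308, Rational(1, 25011))) = Add(Rational(-7798, 132899), Rational(297308, 25011)) = Rational(39316900114, 3323936889)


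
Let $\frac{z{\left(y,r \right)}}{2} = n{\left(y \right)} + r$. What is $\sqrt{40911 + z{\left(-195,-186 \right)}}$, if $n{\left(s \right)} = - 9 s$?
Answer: $\sqrt{44049} \approx 209.88$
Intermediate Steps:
$z{\left(y,r \right)} = - 18 y + 2 r$ ($z{\left(y,r \right)} = 2 \left(- 9 y + r\right) = 2 \left(r - 9 y\right) = - 18 y + 2 r$)
$\sqrt{40911 + z{\left(-195,-186 \right)}} = \sqrt{40911 + \left(\left(-18\right) \left(-195\right) + 2 \left(-186\right)\right)} = \sqrt{40911 + \left(3510 - 372\right)} = \sqrt{40911 + 3138} = \sqrt{44049}$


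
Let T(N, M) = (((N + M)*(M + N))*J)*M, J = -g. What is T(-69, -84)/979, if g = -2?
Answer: -3932712/979 ≈ -4017.1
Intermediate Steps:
J = 2 (J = -1*(-2) = 2)
T(N, M) = 2*M*(M + N)² (T(N, M) = (((N + M)*(M + N))*2)*M = (((M + N)*(M + N))*2)*M = ((M + N)²*2)*M = (2*(M + N)²)*M = 2*M*(M + N)²)
T(-69, -84)/979 = (2*(-84)*(-84 - 69)²)/979 = (2*(-84)*(-153)²)*(1/979) = (2*(-84)*23409)*(1/979) = -3932712*1/979 = -3932712/979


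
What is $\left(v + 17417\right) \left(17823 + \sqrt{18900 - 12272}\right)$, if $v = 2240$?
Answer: $350346711 + 39314 \sqrt{1657} \approx 3.5195 \cdot 10^{8}$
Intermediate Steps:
$\left(v + 17417\right) \left(17823 + \sqrt{18900 - 12272}\right) = \left(2240 + 17417\right) \left(17823 + \sqrt{18900 - 12272}\right) = 19657 \left(17823 + \sqrt{6628}\right) = 19657 \left(17823 + 2 \sqrt{1657}\right) = 350346711 + 39314 \sqrt{1657}$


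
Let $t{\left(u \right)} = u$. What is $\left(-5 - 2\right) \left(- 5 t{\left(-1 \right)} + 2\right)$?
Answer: $-49$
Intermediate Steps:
$\left(-5 - 2\right) \left(- 5 t{\left(-1 \right)} + 2\right) = \left(-5 - 2\right) \left(\left(-5\right) \left(-1\right) + 2\right) = - 7 \left(5 + 2\right) = \left(-7\right) 7 = -49$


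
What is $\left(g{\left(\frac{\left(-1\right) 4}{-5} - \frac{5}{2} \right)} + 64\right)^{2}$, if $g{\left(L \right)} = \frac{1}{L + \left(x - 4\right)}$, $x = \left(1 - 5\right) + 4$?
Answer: $\frac{13235044}{3249} \approx 4073.6$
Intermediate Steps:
$x = 0$ ($x = -4 + 4 = 0$)
$g{\left(L \right)} = \frac{1}{-4 + L}$ ($g{\left(L \right)} = \frac{1}{L + \left(0 - 4\right)} = \frac{1}{L - 4} = \frac{1}{-4 + L}$)
$\left(g{\left(\frac{\left(-1\right) 4}{-5} - \frac{5}{2} \right)} + 64\right)^{2} = \left(\frac{1}{-4 - \left(\frac{5}{2} - \frac{\left(-1\right) 4}{-5}\right)} + 64\right)^{2} = \left(\frac{1}{-4 - \frac{17}{10}} + 64\right)^{2} = \left(\frac{1}{- \frac{57}{10}} + 64\right)^{2} = \left(- \frac{10}{57} + 64\right)^{2} = \left(\frac{3638}{57}\right)^{2} = \frac{13235044}{3249}$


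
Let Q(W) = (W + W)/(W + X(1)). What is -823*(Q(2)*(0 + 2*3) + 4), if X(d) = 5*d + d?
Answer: -5761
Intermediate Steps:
X(d) = 6*d
Q(W) = 2*W/(6 + W) (Q(W) = (W + W)/(W + 6*1) = (2*W)/(W + 6) = (2*W)/(6 + W) = 2*W/(6 + W))
-823*(Q(2)*(0 + 2*3) + 4) = -823*((2*2/(6 + 2))*(0 + 2*3) + 4) = -823*((2*2/8)*(0 + 6) + 4) = -823*((2*2*(1/8))*6 + 4) = -823*((1/2)*6 + 4) = -823*(3 + 4) = -823*7 = -5761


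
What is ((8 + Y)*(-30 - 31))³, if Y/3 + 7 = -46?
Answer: 781484460931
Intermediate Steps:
Y = -159 (Y = -21 + 3*(-46) = -21 - 138 = -159)
((8 + Y)*(-30 - 31))³ = ((8 - 159)*(-30 - 31))³ = (-151*(-61))³ = 9211³ = 781484460931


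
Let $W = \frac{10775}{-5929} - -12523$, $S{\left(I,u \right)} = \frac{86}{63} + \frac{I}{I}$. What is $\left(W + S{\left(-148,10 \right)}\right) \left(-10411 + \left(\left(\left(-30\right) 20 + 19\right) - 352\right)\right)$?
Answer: $- \frac{7580843887664}{53361} \approx -1.4207 \cdot 10^{8}$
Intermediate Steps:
$S{\left(I,u \right)} = \frac{149}{63}$ ($S{\left(I,u \right)} = 86 \cdot \frac{1}{63} + 1 = \frac{86}{63} + 1 = \frac{149}{63}$)
$W = \frac{74238092}{5929}$ ($W = 10775 \left(- \frac{1}{5929}\right) + 12523 = - \frac{10775}{5929} + 12523 = \frac{74238092}{5929} \approx 12521.0$)
$\left(W + S{\left(-148,10 \right)}\right) \left(-10411 + \left(\left(\left(-30\right) 20 + 19\right) - 352\right)\right) = \left(\frac{74238092}{5929} + \frac{149}{63}\right) \left(-10411 + \left(\left(\left(-30\right) 20 + 19\right) - 352\right)\right) = \frac{668269031 \left(-10411 + \left(\left(-600 + 19\right) - 352\right)\right)}{53361} = \frac{668269031 \left(-10411 - 933\right)}{53361} = \frac{668269031}{53361} \left(-11344\right) = - \frac{7580843887664}{53361}$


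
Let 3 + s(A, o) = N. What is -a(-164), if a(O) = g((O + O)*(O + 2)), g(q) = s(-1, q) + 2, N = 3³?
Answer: -26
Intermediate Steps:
N = 27
s(A, o) = 24 (s(A, o) = -3 + 27 = 24)
g(q) = 26 (g(q) = 24 + 2 = 26)
a(O) = 26
-a(-164) = -1*26 = -26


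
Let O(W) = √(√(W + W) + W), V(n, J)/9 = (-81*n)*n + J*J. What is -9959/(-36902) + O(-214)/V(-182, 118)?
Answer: 9959/36902 - √(-214 + 2*I*√107)/24022080 ≈ 0.26988 - 6.0968e-7*I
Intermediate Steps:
V(n, J) = -729*n² + 9*J² (V(n, J) = 9*((-81*n)*n + J*J) = 9*(-81*n² + J²) = 9*(J² - 81*n²) = -729*n² + 9*J²)
O(W) = √(W + √2*√W) (O(W) = √(√(2*W) + W) = √(√2*√W + W) = √(W + √2*√W))
-9959/(-36902) + O(-214)/V(-182, 118) = -9959/(-36902) + √(-214 + √2*√(-214))/(-729*(-182)² + 9*118²) = -9959*(-1/36902) + √(-214 + √2*(I*√214))/(-729*33124 + 9*13924) = 9959/36902 + √(-214 + 2*I*√107)/(-24147396 + 125316) = 9959/36902 + √(-214 + 2*I*√107)/(-24022080) = 9959/36902 + √(-214 + 2*I*√107)*(-1/24022080) = 9959/36902 - √(-214 + 2*I*√107)/24022080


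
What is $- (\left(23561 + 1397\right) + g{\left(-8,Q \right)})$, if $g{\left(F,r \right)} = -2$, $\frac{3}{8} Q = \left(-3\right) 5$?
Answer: $-24956$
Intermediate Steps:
$Q = -40$ ($Q = \frac{8 \left(\left(-3\right) 5\right)}{3} = \frac{8}{3} \left(-15\right) = -40$)
$- (\left(23561 + 1397\right) + g{\left(-8,Q \right)}) = - (\left(23561 + 1397\right) - 2) = - (24958 - 2) = \left(-1\right) 24956 = -24956$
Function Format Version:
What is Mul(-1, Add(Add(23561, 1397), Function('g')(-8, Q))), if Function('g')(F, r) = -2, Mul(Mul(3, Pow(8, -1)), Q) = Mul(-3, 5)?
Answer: -24956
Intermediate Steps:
Q = -40 (Q = Mul(Rational(8, 3), Mul(-3, 5)) = Mul(Rational(8, 3), -15) = -40)
Mul(-1, Add(Add(23561, 1397), Function('g')(-8, Q))) = Mul(-1, Add(Add(23561, 1397), -2)) = Mul(-1, Add(24958, -2)) = Mul(-1, 24956) = -24956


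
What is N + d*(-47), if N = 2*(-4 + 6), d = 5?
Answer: -231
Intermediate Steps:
N = 4 (N = 2*2 = 4)
N + d*(-47) = 4 + 5*(-47) = 4 - 235 = -231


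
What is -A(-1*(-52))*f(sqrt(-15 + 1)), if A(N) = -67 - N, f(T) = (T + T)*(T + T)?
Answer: -6664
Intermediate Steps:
f(T) = 4*T**2 (f(T) = (2*T)*(2*T) = 4*T**2)
-A(-1*(-52))*f(sqrt(-15 + 1)) = -(-67 - (-1)*(-52))*4*(sqrt(-15 + 1))**2 = -(-67 - 1*52)*4*(sqrt(-14))**2 = -(-67 - 52)*4*(I*sqrt(14))**2 = -(-119)*4*(-14) = -(-119)*(-56) = -1*6664 = -6664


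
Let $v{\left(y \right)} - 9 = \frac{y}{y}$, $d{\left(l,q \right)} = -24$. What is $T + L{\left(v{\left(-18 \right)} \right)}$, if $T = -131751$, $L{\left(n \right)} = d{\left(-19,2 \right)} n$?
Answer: $-131991$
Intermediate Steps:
$v{\left(y \right)} = 10$ ($v{\left(y \right)} = 9 + \frac{y}{y} = 9 + 1 = 10$)
$L{\left(n \right)} = - 24 n$
$T + L{\left(v{\left(-18 \right)} \right)} = -131751 - 240 = -131991$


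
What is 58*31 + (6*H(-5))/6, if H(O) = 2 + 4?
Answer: 1804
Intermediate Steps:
H(O) = 6
58*31 + (6*H(-5))/6 = 58*31 + (6*6)/6 = 1798 + 36*(⅙) = 1798 + 6 = 1804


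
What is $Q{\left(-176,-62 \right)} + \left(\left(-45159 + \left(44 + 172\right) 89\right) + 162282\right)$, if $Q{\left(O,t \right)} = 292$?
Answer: $136639$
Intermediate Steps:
$Q{\left(-176,-62 \right)} + \left(\left(-45159 + \left(44 + 172\right) 89\right) + 162282\right) = 292 + \left(\left(-45159 + \left(44 + 172\right) 89\right) + 162282\right) = 292 + \left(\left(-45159 + 216 \cdot 89\right) + 162282\right) = 292 + \left(\left(-45159 + 19224\right) + 162282\right) = 292 + \left(-25935 + 162282\right) = 292 + 136347 = 136639$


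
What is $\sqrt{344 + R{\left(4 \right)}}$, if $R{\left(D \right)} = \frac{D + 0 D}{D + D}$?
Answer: $\frac{\sqrt{1378}}{2} \approx 18.561$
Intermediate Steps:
$R{\left(D \right)} = \frac{1}{2}$ ($R{\left(D \right)} = \frac{D + 0}{2 D} = D \frac{1}{2 D} = \frac{1}{2}$)
$\sqrt{344 + R{\left(4 \right)}} = \sqrt{344 + \frac{1}{2}} = \sqrt{\frac{689}{2}} = \frac{\sqrt{1378}}{2}$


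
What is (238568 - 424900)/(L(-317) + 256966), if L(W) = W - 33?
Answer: -46583/64154 ≈ -0.72611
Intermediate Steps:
L(W) = -33 + W
(238568 - 424900)/(L(-317) + 256966) = (238568 - 424900)/((-33 - 317) + 256966) = -186332/(-350 + 256966) = -186332/256616 = -186332*1/256616 = -46583/64154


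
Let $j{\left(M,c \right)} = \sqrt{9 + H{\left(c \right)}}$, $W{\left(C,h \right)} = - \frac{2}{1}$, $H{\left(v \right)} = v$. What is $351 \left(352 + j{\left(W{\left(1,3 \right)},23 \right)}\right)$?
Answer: $123552 + 1404 \sqrt{2} \approx 1.2554 \cdot 10^{5}$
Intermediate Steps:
$W{\left(C,h \right)} = -2$ ($W{\left(C,h \right)} = \left(-2\right) 1 = -2$)
$j{\left(M,c \right)} = \sqrt{9 + c}$
$351 \left(352 + j{\left(W{\left(1,3 \right)},23 \right)}\right) = 351 \left(352 + \sqrt{9 + 23}\right) = 351 \left(352 + \sqrt{32}\right) = 351 \left(352 + 4 \sqrt{2}\right) = 123552 + 1404 \sqrt{2}$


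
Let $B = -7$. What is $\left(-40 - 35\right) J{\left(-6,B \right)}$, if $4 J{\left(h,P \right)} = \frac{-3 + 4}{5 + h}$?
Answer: $\frac{75}{4} \approx 18.75$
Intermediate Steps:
$J{\left(h,P \right)} = \frac{1}{4 \left(5 + h\right)}$ ($J{\left(h,P \right)} = \frac{\left(-3 + 4\right) \frac{1}{5 + h}}{4} = \frac{1 \frac{1}{5 + h}}{4} = \frac{1}{4 \left(5 + h\right)}$)
$\left(-40 - 35\right) J{\left(-6,B \right)} = \left(-40 - 35\right) \frac{1}{4 \left(5 - 6\right)} = - 75 \frac{1}{4 \left(-1\right)} = - 75 \cdot \frac{1}{4} \left(-1\right) = \left(-75\right) \left(- \frac{1}{4}\right) = \frac{75}{4}$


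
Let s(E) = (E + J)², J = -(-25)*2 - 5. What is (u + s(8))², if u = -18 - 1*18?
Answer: 7689529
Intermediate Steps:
u = -36 (u = -18 - 18 = -36)
J = 45 (J = -5*(-10) - 5 = 50 - 5 = 45)
s(E) = (45 + E)² (s(E) = (E + 45)² = (45 + E)²)
(u + s(8))² = (-36 + (45 + 8)²)² = (-36 + 53²)² = (-36 + 2809)² = 2773² = 7689529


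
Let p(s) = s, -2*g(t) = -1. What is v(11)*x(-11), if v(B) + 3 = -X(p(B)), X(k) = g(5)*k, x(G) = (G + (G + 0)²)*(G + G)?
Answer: 20570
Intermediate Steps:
g(t) = ½ (g(t) = -½*(-1) = ½)
x(G) = 2*G*(G + G²) (x(G) = (G + G²)*(2*G) = 2*G*(G + G²))
X(k) = k/2
v(B) = -3 - B/2
v(11)*x(-11) = (-3 - ½*11)*(2*(-11)²*(1 - 11)) = (-3 - 11/2)*(2*121*(-10)) = -17/2*(-2420) = 20570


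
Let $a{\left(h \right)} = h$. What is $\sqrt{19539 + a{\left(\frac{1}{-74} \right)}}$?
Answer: $\frac{\sqrt{106995490}}{74} \approx 139.78$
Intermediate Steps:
$\sqrt{19539 + a{\left(\frac{1}{-74} \right)}} = \sqrt{19539 + \frac{1}{-74}} = \sqrt{19539 - \frac{1}{74}} = \sqrt{\frac{1445885}{74}} = \frac{\sqrt{106995490}}{74}$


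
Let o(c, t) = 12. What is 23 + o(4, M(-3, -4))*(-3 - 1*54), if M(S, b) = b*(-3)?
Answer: -661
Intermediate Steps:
M(S, b) = -3*b
23 + o(4, M(-3, -4))*(-3 - 1*54) = 23 + 12*(-3 - 1*54) = 23 + 12*(-3 - 54) = 23 + 12*(-57) = 23 - 684 = -661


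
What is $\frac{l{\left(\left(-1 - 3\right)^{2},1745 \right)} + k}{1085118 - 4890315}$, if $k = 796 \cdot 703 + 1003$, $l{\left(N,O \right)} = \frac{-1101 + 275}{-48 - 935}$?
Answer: $- \frac{551061779}{3740508651} \approx -0.14732$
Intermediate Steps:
$l{\left(N,O \right)} = \frac{826}{983}$ ($l{\left(N,O \right)} = - \frac{826}{-983} = \left(-826\right) \left(- \frac{1}{983}\right) = \frac{826}{983}$)
$k = 560591$ ($k = 559588 + 1003 = 560591$)
$\frac{l{\left(\left(-1 - 3\right)^{2},1745 \right)} + k}{1085118 - 4890315} = \frac{\frac{826}{983} + 560591}{1085118 - 4890315} = \frac{551061779}{983 \left(-3805197\right)} = \frac{551061779}{983} \left(- \frac{1}{3805197}\right) = - \frac{551061779}{3740508651}$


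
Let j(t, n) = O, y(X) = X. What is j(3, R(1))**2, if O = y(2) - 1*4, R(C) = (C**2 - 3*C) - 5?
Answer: 4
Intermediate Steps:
R(C) = -5 + C**2 - 3*C
O = -2 (O = 2 - 1*4 = 2 - 4 = -2)
j(t, n) = -2
j(3, R(1))**2 = (-2)**2 = 4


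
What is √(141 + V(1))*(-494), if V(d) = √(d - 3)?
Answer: -494*√(141 + I*√2) ≈ -5866.0 - 29.417*I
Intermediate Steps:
V(d) = √(-3 + d)
√(141 + V(1))*(-494) = √(141 + √(-3 + 1))*(-494) = √(141 + √(-2))*(-494) = √(141 + I*√2)*(-494) = -494*√(141 + I*√2)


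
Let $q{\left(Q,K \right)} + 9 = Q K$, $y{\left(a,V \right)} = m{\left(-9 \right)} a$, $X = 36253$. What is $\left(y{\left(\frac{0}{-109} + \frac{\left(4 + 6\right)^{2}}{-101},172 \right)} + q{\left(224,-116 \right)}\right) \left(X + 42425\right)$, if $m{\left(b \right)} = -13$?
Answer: $- \frac{206450521254}{101} \approx -2.0441 \cdot 10^{9}$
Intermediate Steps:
$y{\left(a,V \right)} = - 13 a$
$q{\left(Q,K \right)} = -9 + K Q$ ($q{\left(Q,K \right)} = -9 + Q K = -9 + K Q$)
$\left(y{\left(\frac{0}{-109} + \frac{\left(4 + 6\right)^{2}}{-101},172 \right)} + q{\left(224,-116 \right)}\right) \left(X + 42425\right) = \left(- 13 \left(\frac{0}{-109} + \frac{\left(4 + 6\right)^{2}}{-101}\right) - 25993\right) \left(36253 + 42425\right) = \left(- 13 \left(0 \left(- \frac{1}{109}\right) + 10^{2} \left(- \frac{1}{101}\right)\right) - 25993\right) 78678 = \left(- 13 \left(0 + 100 \left(- \frac{1}{101}\right)\right) - 25993\right) 78678 = \left(- 13 \left(0 - \frac{100}{101}\right) - 25993\right) 78678 = \left(\left(-13\right) \left(- \frac{100}{101}\right) - 25993\right) 78678 = \left(\frac{1300}{101} - 25993\right) 78678 = \left(- \frac{2623993}{101}\right) 78678 = - \frac{206450521254}{101}$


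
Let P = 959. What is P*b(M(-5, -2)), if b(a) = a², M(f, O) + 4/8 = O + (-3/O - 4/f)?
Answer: 959/25 ≈ 38.360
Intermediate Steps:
M(f, O) = -½ + O - 4/f - 3/O (M(f, O) = -½ + (O + (-3/O - 4/f)) = -½ + (O + (-4/f - 3/O)) = -½ + (O - 4/f - 3/O) = -½ + O - 4/f - 3/O)
P*b(M(-5, -2)) = 959*(-½ - 2 - 4/(-5) - 3/(-2))² = 959*(-½ - 2 - 4*(-⅕) - 3*(-½))² = 959*(-½ - 2 + ⅘ + 3/2)² = 959*(-⅕)² = 959*(1/25) = 959/25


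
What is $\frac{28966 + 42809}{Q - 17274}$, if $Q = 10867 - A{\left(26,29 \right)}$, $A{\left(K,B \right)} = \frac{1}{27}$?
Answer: $- \frac{387585}{34598} \approx -11.203$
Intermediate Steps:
$A{\left(K,B \right)} = \frac{1}{27}$
$Q = \frac{293408}{27}$ ($Q = 10867 - \frac{1}{27} = \frac{293408}{27} \approx 10867.0$)
$\frac{28966 + 42809}{Q - 17274} = \frac{28966 + 42809}{\frac{293408}{27} - 17274} = \frac{71775}{- \frac{172990}{27}} = 71775 \left(- \frac{27}{172990}\right) = - \frac{387585}{34598}$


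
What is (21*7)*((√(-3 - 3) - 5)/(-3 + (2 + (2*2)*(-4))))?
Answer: 735/17 - 147*I*√6/17 ≈ 43.235 - 21.181*I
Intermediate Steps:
(21*7)*((√(-3 - 3) - 5)/(-3 + (2 + (2*2)*(-4)))) = 147*((√(-6) - 5)/(-3 + (2 + 4*(-4)))) = 147*((I*√6 - 5)/(-3 + (2 - 16))) = 147*((-5 + I*√6)/(-3 - 14)) = 147*((-5 + I*√6)/(-17)) = 147*((-5 + I*√6)*(-1/17)) = 147*(5/17 - I*√6/17) = 735/17 - 147*I*√6/17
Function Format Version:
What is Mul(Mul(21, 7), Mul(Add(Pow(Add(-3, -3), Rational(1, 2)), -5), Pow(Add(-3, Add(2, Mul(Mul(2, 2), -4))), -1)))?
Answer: Add(Rational(735, 17), Mul(Rational(-147, 17), I, Pow(6, Rational(1, 2)))) ≈ Add(43.235, Mul(-21.181, I))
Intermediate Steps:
Mul(Mul(21, 7), Mul(Add(Pow(Add(-3, -3), Rational(1, 2)), -5), Pow(Add(-3, Add(2, Mul(Mul(2, 2), -4))), -1))) = Mul(147, Mul(Add(Pow(-6, Rational(1, 2)), -5), Pow(Add(-3, Add(2, Mul(4, -4))), -1))) = Mul(147, Mul(Add(Mul(I, Pow(6, Rational(1, 2))), -5), Pow(Add(-3, Add(2, -16)), -1))) = Mul(147, Mul(Add(-5, Mul(I, Pow(6, Rational(1, 2)))), Pow(Add(-3, -14), -1))) = Mul(147, Mul(Add(-5, Mul(I, Pow(6, Rational(1, 2)))), Pow(-17, -1))) = Mul(147, Mul(Add(-5, Mul(I, Pow(6, Rational(1, 2)))), Rational(-1, 17))) = Mul(147, Add(Rational(5, 17), Mul(Rational(-1, 17), I, Pow(6, Rational(1, 2))))) = Add(Rational(735, 17), Mul(Rational(-147, 17), I, Pow(6, Rational(1, 2))))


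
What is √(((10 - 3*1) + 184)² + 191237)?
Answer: 3*√25302 ≈ 477.20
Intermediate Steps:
√(((10 - 3*1) + 184)² + 191237) = √(((10 - 3) + 184)² + 191237) = √((7 + 184)² + 191237) = √(191² + 191237) = √(36481 + 191237) = √227718 = 3*√25302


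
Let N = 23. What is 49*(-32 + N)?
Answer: -441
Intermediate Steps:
49*(-32 + N) = 49*(-32 + 23) = 49*(-9) = -441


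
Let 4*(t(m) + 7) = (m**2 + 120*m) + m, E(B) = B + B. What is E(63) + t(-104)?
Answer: -323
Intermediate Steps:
E(B) = 2*B
t(m) = -7 + m**2/4 + 121*m/4 (t(m) = -7 + ((m**2 + 120*m) + m)/4 = -7 + (m**2 + 121*m)/4 = -7 + (m**2/4 + 121*m/4) = -7 + m**2/4 + 121*m/4)
E(63) + t(-104) = 2*63 + (-7 + (1/4)*(-104)**2 + (121/4)*(-104)) = 126 + (-7 + (1/4)*10816 - 3146) = 126 + (-7 + 2704 - 3146) = 126 - 449 = -323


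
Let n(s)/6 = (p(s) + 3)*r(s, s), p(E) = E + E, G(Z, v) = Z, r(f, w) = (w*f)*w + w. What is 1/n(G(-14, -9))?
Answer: 1/413700 ≈ 2.4172e-6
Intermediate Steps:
r(f, w) = w + f*w**2 (r(f, w) = (f*w)*w + w = f*w**2 + w = w + f*w**2)
p(E) = 2*E
n(s) = 6*s*(1 + s**2)*(3 + 2*s) (n(s) = 6*((2*s + 3)*(s*(1 + s*s))) = 6*((3 + 2*s)*(s*(1 + s**2))) = 6*(s*(1 + s**2)*(3 + 2*s)) = 6*s*(1 + s**2)*(3 + 2*s))
1/n(G(-14, -9)) = 1/(6*(-14)*(1 + (-14)**2)*(3 + 2*(-14))) = 1/(6*(-14)*(1 + 196)*(3 - 28)) = 1/(6*(-14)*197*(-25)) = 1/413700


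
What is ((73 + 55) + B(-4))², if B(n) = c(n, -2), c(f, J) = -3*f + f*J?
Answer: 21904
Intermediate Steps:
c(f, J) = -3*f + J*f
B(n) = -5*n (B(n) = n*(-3 - 2) = n*(-5) = -5*n)
((73 + 55) + B(-4))² = ((73 + 55) - 5*(-4))² = (128 + 20)² = 148² = 21904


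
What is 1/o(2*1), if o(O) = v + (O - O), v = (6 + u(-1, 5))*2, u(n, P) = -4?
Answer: 1/4 ≈ 0.25000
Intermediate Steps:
v = 4 (v = (6 - 4)*2 = 2*2 = 4)
o(O) = 4 (o(O) = 4 + (O - O) = 4 + 0 = 4)
1/o(2*1) = 1/4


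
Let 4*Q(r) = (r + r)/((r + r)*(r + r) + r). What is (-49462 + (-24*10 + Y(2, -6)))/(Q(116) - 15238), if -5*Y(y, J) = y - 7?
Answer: 46221930/14171339 ≈ 3.2617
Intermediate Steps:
Y(y, J) = 7/5 - y/5 (Y(y, J) = -(y - 7)/5 = -(-7 + y)/5 = 7/5 - y/5)
Q(r) = r/(2*(r + 4*r²)) (Q(r) = ((r + r)/((r + r)*(r + r) + r))/4 = ((2*r)/((2*r)*(2*r) + r))/4 = ((2*r)/(4*r² + r))/4 = ((2*r)/(r + 4*r²))/4 = (2*r/(r + 4*r²))/4 = r/(2*(r + 4*r²)))
(-49462 + (-24*10 + Y(2, -6)))/(Q(116) - 15238) = (-49462 + (-24*10 + (7/5 - ⅕*2)))/(1/(2*(1 + 4*116)) - 15238) = (-49462 + (-240 + (7/5 - ⅖)))/(1/(2*(1 + 464)) - 15238) = (-49462 + (-240 + 1))/((½)/465 - 15238) = (-49462 - 239)/((½)*(1/465) - 15238) = -49701/(1/930 - 15238) = -49701/(-14171339/930) = -49701*(-930/14171339) = 46221930/14171339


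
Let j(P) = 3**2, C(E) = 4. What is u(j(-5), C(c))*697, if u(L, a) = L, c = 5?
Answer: 6273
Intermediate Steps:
j(P) = 9
u(j(-5), C(c))*697 = 9*697 = 6273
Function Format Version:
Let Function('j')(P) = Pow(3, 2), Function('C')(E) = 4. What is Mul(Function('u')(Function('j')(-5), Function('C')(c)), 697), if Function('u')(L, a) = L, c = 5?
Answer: 6273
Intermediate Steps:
Function('j')(P) = 9
Mul(Function('u')(Function('j')(-5), Function('C')(c)), 697) = Mul(9, 697) = 6273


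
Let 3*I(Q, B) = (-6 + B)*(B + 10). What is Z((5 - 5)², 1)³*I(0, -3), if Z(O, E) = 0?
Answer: 0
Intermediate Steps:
I(Q, B) = (-6 + B)*(10 + B)/3 (I(Q, B) = ((-6 + B)*(B + 10))/3 = ((-6 + B)*(10 + B))/3 = (-6 + B)*(10 + B)/3)
Z((5 - 5)², 1)³*I(0, -3) = 0³*(-20 + (⅓)*(-3)² + (4/3)*(-3)) = 0*(-20 + (⅓)*9 - 4) = 0*(-20 + 3 - 4) = 0*(-21) = 0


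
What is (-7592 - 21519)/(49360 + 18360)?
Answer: -29111/67720 ≈ -0.42987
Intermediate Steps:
(-7592 - 21519)/(49360 + 18360) = -29111/67720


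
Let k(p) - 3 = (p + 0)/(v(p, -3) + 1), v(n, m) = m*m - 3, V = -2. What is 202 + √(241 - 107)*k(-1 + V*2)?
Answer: 202 + 16*√134/7 ≈ 228.46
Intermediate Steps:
v(n, m) = -3 + m² (v(n, m) = m² - 3 = -3 + m²)
k(p) = 3 + p/7 (k(p) = 3 + (p + 0)/((-3 + (-3)²) + 1) = 3 + p/((-3 + 9) + 1) = 3 + p/(6 + 1) = 3 + p/7)
202 + √(241 - 107)*k(-1 + V*2) = 202 + √(241 - 107)*(3 + (-1 - 2*2)/7) = 202 + √134*(3 + (-1 - 4)/7) = 202 + √134*(3 + (⅐)*(-5)) = 202 + √134*(3 - 5/7) = 202 + √134*(16/7) = 202 + 16*√134/7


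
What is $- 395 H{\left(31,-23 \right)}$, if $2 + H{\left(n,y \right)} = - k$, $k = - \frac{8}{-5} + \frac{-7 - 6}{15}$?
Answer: $\frac{3239}{3} \approx 1079.7$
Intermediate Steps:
$k = \frac{11}{15}$ ($k = \left(-8\right) \left(- \frac{1}{5}\right) + \left(-7 - 6\right) \frac{1}{15} = \frac{8}{5} - \frac{13}{15} = \frac{11}{15} \approx 0.73333$)
$H{\left(n,y \right)} = - \frac{41}{15}$ ($H{\left(n,y \right)} = -2 - \frac{11}{15} = - \frac{41}{15}$)
$- 395 H{\left(31,-23 \right)} = \left(-395\right) \left(- \frac{41}{15}\right) = \frac{3239}{3}$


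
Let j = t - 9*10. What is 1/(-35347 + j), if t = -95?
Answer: -1/35532 ≈ -2.8144e-5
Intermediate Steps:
j = -185 (j = -95 - 9*10 = -95 - 90 = -185)
1/(-35347 + j) = 1/(-35347 - 185) = 1/(-35532) = -1/35532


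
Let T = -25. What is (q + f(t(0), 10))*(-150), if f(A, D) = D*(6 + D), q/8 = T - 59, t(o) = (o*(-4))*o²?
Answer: 76800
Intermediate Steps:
t(o) = -4*o³ (t(o) = (-4*o)*o² = -4*o³)
q = -672 (q = 8*(-25 - 59) = 8*(-84) = -672)
(q + f(t(0), 10))*(-150) = (-672 + 10*(6 + 10))*(-150) = (-672 + 10*16)*(-150) = (-672 + 160)*(-150) = -512*(-150) = 76800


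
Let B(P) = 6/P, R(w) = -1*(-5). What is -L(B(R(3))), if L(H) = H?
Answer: -6/5 ≈ -1.2000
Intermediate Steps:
R(w) = 5
-L(B(R(3))) = -6/5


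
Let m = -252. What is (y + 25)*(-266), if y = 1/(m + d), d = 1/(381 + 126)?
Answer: -849489088/127763 ≈ -6648.9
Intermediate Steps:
d = 1/507 ≈ 0.0019724
y = -507/127763 (y = 1/(-252 + 1/507) = 1/(-127763/507) = -507/127763 ≈ -0.0039683)
(y + 25)*(-266) = (-507/127763 + 25)*(-266) = (3193568/127763)*(-266) = -849489088/127763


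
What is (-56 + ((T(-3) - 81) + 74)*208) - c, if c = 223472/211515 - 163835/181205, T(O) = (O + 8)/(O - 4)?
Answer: -89112124653989/53658605805 ≈ -1660.7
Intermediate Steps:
T(O) = (8 + O)/(-4 + O)
c = 1168136747/7665515115 (c = 223472*(1/211515) - 163835*1/181205 = 223472/211515 - 32767/36241 = 1168136747/7665515115 ≈ 0.15239)
(-56 + ((T(-3) - 81) + 74)*208) - c = (-56 + (((8 - 3)/(-4 - 3) - 81) + 74)*208) - 1*1168136747/7665515115 = (-56 + ((5/(-7) - 81) + 74)*208) - 1168136747/7665515115 = (-56 + ((-⅐*5 - 81) + 74)*208) - 1168136747/7665515115 = (-56 + ((-5/7 - 81) + 74)*208) - 1168136747/7665515115 = (-56 + (-572/7 + 74)*208) - 1168136747/7665515115 = (-56 - 54/7*208) - 1168136747/7665515115 = (-56 - 11232/7) - 1168136747/7665515115 = -11624/7 - 1168136747/7665515115 = -89112124653989/53658605805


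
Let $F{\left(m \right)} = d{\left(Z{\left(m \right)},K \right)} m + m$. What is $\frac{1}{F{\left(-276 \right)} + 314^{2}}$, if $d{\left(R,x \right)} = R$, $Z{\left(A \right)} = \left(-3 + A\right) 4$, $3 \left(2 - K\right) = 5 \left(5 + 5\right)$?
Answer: $\frac{1}{406336} \approx 2.461 \cdot 10^{-6}$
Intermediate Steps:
$K = - \frac{44}{3}$ ($K = 2 - \frac{5 \left(5 + 5\right)}{3} = 2 - \frac{5 \cdot 10}{3} = 2 - \frac{50}{3} = - \frac{44}{3} \approx -14.667$)
$Z{\left(A \right)} = -12 + 4 A$
$F{\left(m \right)} = m + m \left(-12 + 4 m\right)$ ($F{\left(m \right)} = \left(-12 + 4 m\right) m + m = m \left(-12 + 4 m\right) + m = m + m \left(-12 + 4 m\right)$)
$\frac{1}{F{\left(-276 \right)} + 314^{2}} = \frac{1}{- 276 \left(-11 + 4 \left(-276\right)\right) + 314^{2}} = \frac{1}{- 276 \left(-11 - 1104\right) + 98596} = \frac{1}{\left(-276\right) \left(-1115\right) + 98596} = \frac{1}{307740 + 98596} = \frac{1}{406336}$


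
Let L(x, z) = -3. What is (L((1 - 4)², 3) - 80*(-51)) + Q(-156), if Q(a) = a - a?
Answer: 4077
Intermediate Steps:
Q(a) = 0
(L((1 - 4)², 3) - 80*(-51)) + Q(-156) = (-3 - 80*(-51)) + 0 = (-3 + 4080) + 0 = 4077 + 0 = 4077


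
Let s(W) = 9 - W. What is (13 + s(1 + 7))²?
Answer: 196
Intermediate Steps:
(13 + s(1 + 7))² = (13 + (9 - (1 + 7)))² = (13 + (9 - 1*8))² = (13 + (9 - 8))² = (13 + 1)² = 14² = 196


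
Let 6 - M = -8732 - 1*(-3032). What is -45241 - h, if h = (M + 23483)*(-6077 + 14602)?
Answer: -248881466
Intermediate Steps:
M = 5706 (M = 6 - (-8732 - 1*(-3032)) = 6 - (-8732 + 3032) = 6 - 1*(-5700) = 6 + 5700 = 5706)
h = 248836225 (h = (5706 + 23483)*(-6077 + 14602) = 29189*8525 = 248836225)
-45241 - h = -45241 - 1*248836225 = -45241 - 248836225 = -248881466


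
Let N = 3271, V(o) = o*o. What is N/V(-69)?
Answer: 3271/4761 ≈ 0.68704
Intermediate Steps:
V(o) = o**2
N/V(-69) = 3271/((-69)**2) = 3271/4761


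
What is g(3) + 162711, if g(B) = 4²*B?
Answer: 162759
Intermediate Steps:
g(B) = 16*B
g(3) + 162711 = 16*3 + 162711 = 48 + 162711 = 162759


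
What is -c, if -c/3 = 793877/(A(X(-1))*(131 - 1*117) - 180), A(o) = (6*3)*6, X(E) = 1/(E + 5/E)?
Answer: 793877/444 ≈ 1788.0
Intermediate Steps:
A(o) = 108 (A(o) = 18*6 = 108)
c = -793877/444 (c = -2381631/(108*(131 - 1*117) - 180) = -2381631/(108*(131 - 117) - 180) = -2381631/(108*14 - 180) = -2381631/(1512 - 180) = -2381631/1332 = -3*793877/1332 = -793877/444 ≈ -1788.0)
-c = -1*(-793877/444) = 793877/444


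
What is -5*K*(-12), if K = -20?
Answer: -1200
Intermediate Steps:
-5*K*(-12) = -5*(-20)*(-12) = 100*(-12) = -1200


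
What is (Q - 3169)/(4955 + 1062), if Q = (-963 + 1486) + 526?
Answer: -2120/6017 ≈ -0.35233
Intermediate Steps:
Q = 1049 (Q = 523 + 526 = 1049)
(Q - 3169)/(4955 + 1062) = (1049 - 3169)/(4955 + 1062) = -2120/6017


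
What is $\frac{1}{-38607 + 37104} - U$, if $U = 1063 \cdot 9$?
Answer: $- \frac{14379202}{1503} \approx -9567.0$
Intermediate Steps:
$U = 9567$
$\frac{1}{-38607 + 37104} - U = \frac{1}{-38607 + 37104} - 9567 = \frac{1}{-1503} - 9567 = - \frac{1}{1503} - 9567 = - \frac{14379202}{1503}$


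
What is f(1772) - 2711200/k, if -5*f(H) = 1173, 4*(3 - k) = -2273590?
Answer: -1360579573/5684005 ≈ -239.37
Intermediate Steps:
k = 1136801/2 (k = 3 - ¼*(-2273590) = 3 + 1136795/2 = 1136801/2 ≈ 5.6840e+5)
f(H) = -1173/5 (f(H) = -⅕*1173 = -1173/5)
f(1772) - 2711200/k = -1173/5 - 2711200/1136801/2 = -1173/5 - 2711200*2/1136801 = -1173/5 - 1*5422400/1136801 = -1173/5 - 5422400/1136801 = -1360579573/5684005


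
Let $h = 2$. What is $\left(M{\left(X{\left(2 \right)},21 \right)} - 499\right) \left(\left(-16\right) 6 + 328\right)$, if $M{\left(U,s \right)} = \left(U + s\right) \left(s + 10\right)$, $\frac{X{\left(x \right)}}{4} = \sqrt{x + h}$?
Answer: $92800$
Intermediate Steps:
$X{\left(x \right)} = 4 \sqrt{2 + x}$ ($X{\left(x \right)} = 4 \sqrt{x + 2} = 4 \sqrt{2 + x}$)
$M{\left(U,s \right)} = \left(10 + s\right) \left(U + s\right)$ ($M{\left(U,s \right)} = \left(U + s\right) \left(10 + s\right) = \left(10 + s\right) \left(U + s\right)$)
$\left(M{\left(X{\left(2 \right)},21 \right)} - 499\right) \left(\left(-16\right) 6 + 328\right) = \left(\left(21^{2} + 10 \cdot 4 \sqrt{2 + 2} + 10 \cdot 21 + 4 \sqrt{2 + 2} \cdot 21\right) - 499\right) \left(\left(-16\right) 6 + 328\right) = \left(\left(441 + 10 \cdot 4 \sqrt{4} + 210 + 4 \sqrt{4} \cdot 21\right) - 499\right) \left(-96 + 328\right) = \left(\left(441 + 10 \cdot 4 \cdot 2 + 210 + 4 \cdot 2 \cdot 21\right) - 499\right) 232 = \left(\left(441 + 10 \cdot 8 + 210 + 8 \cdot 21\right) - 499\right) 232 = \left(\left(441 + 80 + 210 + 168\right) - 499\right) 232 = \left(899 - 499\right) 232 = 400 \cdot 232 = 92800$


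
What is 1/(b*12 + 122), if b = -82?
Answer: -1/862 ≈ -0.0011601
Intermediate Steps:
1/(b*12 + 122) = 1/(-82*12 + 122) = 1/(-984 + 122) = 1/(-862) = -1/862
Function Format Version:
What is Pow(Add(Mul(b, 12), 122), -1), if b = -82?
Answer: Rational(-1, 862) ≈ -0.0011601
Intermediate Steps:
Pow(Add(Mul(b, 12), 122), -1) = Pow(Add(Mul(-82, 12), 122), -1) = Pow(Add(-984, 122), -1) = Pow(-862, -1) = Rational(-1, 862)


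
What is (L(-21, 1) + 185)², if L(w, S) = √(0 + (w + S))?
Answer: 34205 + 740*I*√5 ≈ 34205.0 + 1654.7*I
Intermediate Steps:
L(w, S) = √(S + w) (L(w, S) = √(0 + (S + w)) = √(S + w))
(L(-21, 1) + 185)² = (√(1 - 21) + 185)² = (√(-20) + 185)² = (2*I*√5 + 185)² = (185 + 2*I*√5)²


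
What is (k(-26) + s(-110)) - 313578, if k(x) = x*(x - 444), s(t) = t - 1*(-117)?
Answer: -301351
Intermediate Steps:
s(t) = 117 + t (s(t) = t + 117 = 117 + t)
k(x) = x*(-444 + x)
(k(-26) + s(-110)) - 313578 = (-26*(-444 - 26) + (117 - 110)) - 313578 = (-26*(-470) + 7) - 313578 = (12220 + 7) - 313578 = 12227 - 313578 = -301351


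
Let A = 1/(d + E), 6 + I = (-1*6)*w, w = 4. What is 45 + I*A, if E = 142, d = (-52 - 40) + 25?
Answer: 223/5 ≈ 44.600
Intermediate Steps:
d = -67 (d = -92 + 25 = -67)
I = -30 (I = -6 - 1*6*4 = -6 - 6*4 = -6 - 24 = -30)
A = 1/75 (A = 1/(-67 + 142) = 1/75 ≈ 0.013333)
45 + I*A = 45 - 30*1/75 = 45 - 2/5 = 223/5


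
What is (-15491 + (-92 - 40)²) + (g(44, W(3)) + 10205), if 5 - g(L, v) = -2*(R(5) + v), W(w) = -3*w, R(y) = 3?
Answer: 12131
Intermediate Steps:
g(L, v) = 11 + 2*v (g(L, v) = 5 - (-2)*(3 + v) = 5 - (-6 - 2*v) = 5 + (6 + 2*v) = 11 + 2*v)
(-15491 + (-92 - 40)²) + (g(44, W(3)) + 10205) = (-15491 + (-92 - 40)²) + ((11 + 2*(-3*3)) + 10205) = (-15491 + (-132)²) + ((11 + 2*(-9)) + 10205) = (-15491 + 17424) + ((11 - 18) + 10205) = 1933 + (-7 + 10205) = 1933 + 10198 = 12131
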